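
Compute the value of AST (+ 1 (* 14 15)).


Evaluate inner: (* 14 15) = 210
Evaluate root: (+ 1 210) = 211
Result: 211


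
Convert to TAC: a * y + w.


Break into single-operator statements:
t1 = a * y
t2 = t1 + w


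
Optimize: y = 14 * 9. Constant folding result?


14 * 9 = 126 at compile time
Optimized: y = 126


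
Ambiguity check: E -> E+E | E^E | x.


'x+x^x' has two parse trees (no precedence encoded between + and ^)
Ambiguous


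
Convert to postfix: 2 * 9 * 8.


Left to right (same or higher precedence on left)
Postfix: 2 9 * 8 *


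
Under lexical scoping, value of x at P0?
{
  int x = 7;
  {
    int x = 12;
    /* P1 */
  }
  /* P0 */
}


x declared in the same block as P0
x = 7


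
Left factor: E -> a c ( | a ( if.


Common prefix: 'a'
Factored: E -> a E', E' -> c ( | ( if


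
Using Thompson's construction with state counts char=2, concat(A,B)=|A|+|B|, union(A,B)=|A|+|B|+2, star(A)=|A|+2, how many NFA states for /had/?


Syntax tree has 3 char leaf(s), 0 union(s), 0 star(s)
chars contribute 3×2 = 6; each union adds +2; each star adds +2
Total: 6 + 0 + 0 = 6 states


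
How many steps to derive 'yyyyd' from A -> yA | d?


Derivation: A => yA => yyA => yyyA => yyyyA => yyyyd
Steps: 5


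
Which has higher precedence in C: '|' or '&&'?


'|' is bitwise OR (level 3); '&&' is logical AND (level 2)
Higher level binds tighter
'|' has higher precedence than '&&'


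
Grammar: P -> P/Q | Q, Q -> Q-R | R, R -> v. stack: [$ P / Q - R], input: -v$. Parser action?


handle 'Q-R' on top
Action: reduce (Q -> Q-R)


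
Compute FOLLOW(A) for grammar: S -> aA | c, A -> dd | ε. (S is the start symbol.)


$ ∈ FOLLOW(S). For each A -> αBβ: add FIRST(β)\{ε} to FOLLOW(B); if β nullable, add FOLLOW(A).
FOLLOW(A) = {$}


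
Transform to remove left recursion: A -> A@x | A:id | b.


Left-recursive alternatives: A@x, A:id; non-recursive: b
Introduce A': A -> bA', A' -> @xA' | :idA' | ε


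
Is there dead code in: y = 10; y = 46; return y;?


first assignment to y is overwritten before any read
Dead: 'y = 10'


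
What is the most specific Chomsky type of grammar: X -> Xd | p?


Left-linear: every RHS is a terminal or one nonterminal followed by a terminal
Classification: Type 3 (Regular)


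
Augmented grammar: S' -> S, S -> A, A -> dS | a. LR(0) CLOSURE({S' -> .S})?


Start: S' -> .S
For each item with dot before a nonterminal B, add B -> .γ for every B-production
Closure: [S' -> .S, S -> .A, A -> .dS, A -> .a]


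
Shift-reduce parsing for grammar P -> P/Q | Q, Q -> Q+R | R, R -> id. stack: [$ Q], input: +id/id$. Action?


shift '+' to continue Q -> Q+R
Action: shift


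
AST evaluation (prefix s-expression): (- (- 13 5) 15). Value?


Evaluate inner: (- 13 5) = 8
Evaluate root: (- 8 15) = -7
Result: -7


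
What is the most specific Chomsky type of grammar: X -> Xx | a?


Left-linear: every RHS is a terminal or one nonterminal followed by a terminal
Classification: Type 3 (Regular)


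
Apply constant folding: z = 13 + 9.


13 + 9 = 22 at compile time
Optimized: z = 22


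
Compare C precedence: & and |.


'&' is bitwise AND (level 5); '|' is bitwise OR (level 3)
Higher level binds tighter
'&' has higher precedence than '|'


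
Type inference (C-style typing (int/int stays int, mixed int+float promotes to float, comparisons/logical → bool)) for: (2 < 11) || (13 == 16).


Operand types: bool || bool
Rule: logical operators take bool operands and yield bool
Result type: bool


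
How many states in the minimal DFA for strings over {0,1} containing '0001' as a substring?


KMP-style automaton: 4 progress states + 1 absorbing accept = 5
Minimal DFA: 5 states


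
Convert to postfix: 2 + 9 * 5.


* has higher precedence, evaluate 9*5 first
Postfix: 2 9 5 * +


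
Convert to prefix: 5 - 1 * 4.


'*' binds tighter: tree is (- 5 (* 1 4))
Prefix: - 5 * 1 4


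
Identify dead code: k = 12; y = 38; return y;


k is assigned but never read
Dead: 'k = 12'


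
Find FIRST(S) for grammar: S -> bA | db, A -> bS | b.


Per alternative of S: FIRST(bA) = {b}; FIRST(db) = {d}
FIRST(S) = {b, d}


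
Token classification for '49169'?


Pattern: digits only
Type: INTEGER_LITERAL


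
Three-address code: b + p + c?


Break into single-operator statements:
t1 = b + p
t2 = t1 + c


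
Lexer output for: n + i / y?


Scan left to right, longest-match per lexeme
Tokens: ID(n), OP(+), ID(i), OP(/), ID(y)


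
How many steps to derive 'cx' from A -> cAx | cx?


Derivation: A => cx
Steps: 1


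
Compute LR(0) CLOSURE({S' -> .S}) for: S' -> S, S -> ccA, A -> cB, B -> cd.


Start: S' -> .S
For each item with dot before a nonterminal B, add B -> .γ for every B-production
Closure: [S' -> .S, S -> .ccA]


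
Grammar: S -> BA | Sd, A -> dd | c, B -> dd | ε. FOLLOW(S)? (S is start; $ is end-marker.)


$ ∈ FOLLOW(S). For each A -> αBβ: add FIRST(β)\{ε} to FOLLOW(B); if β nullable, add FOLLOW(A).
FOLLOW(S) = {$, d}


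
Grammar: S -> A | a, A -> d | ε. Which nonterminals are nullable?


A nonterminal is nullable iff some alternative derives ε (directly, or every symbol in it is nullable)
Nullable: {A, S}


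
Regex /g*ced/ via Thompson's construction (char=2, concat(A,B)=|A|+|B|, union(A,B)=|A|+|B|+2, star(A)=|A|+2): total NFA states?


Syntax tree has 4 char leaf(s), 0 union(s), 1 star(s)
chars contribute 4×2 = 8; each union adds +2; each star adds +2
Total: 8 + 0 + 2 = 10 states


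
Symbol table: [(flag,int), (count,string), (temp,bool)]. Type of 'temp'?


Lookup 'temp' → type bool


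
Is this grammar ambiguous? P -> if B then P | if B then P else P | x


dangling else: 'if B then if B then x else x' parses two ways
Ambiguous


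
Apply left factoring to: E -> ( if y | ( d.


Common prefix: '('
Factored: E -> ( E', E' -> if y | d


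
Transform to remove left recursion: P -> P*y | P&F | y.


Left-recursive alternatives: P*y, P&F; non-recursive: y
Introduce P': P -> yP', P' -> *yP' | &FP' | ε


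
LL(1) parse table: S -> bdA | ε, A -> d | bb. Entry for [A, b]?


For [A, b]: 'b' ∈ FIRST(bb)
Entry: A -> bb


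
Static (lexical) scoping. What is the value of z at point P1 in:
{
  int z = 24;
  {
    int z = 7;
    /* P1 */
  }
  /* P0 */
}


z declared in the same block as P1
z = 7


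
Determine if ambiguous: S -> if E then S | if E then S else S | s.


dangling else: 'if E then if E then s else s' parses two ways
Ambiguous


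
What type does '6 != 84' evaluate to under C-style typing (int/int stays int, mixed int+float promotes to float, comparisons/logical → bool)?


Operand types: int != int
Rule: comparison yields bool
Result type: bool


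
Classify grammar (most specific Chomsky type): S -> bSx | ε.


Single nonterminal LHS, but b^n x^n is not regular
Classification: Type 2 (Context-Free)


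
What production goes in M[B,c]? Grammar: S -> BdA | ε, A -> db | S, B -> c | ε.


For [B, c]: 'c' ∈ FIRST(c)
Entry: B -> c


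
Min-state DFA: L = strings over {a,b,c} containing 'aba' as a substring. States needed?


KMP-style automaton: 3 progress states + 1 absorbing accept = 4
Minimal DFA: 4 states


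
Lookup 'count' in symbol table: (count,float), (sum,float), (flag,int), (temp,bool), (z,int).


Lookup 'count' → type float


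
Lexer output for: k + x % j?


Scan left to right, longest-match per lexeme
Tokens: ID(k), OP(+), ID(x), OP(%), ID(j)


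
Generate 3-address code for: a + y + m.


Break into single-operator statements:
t1 = a + y
t2 = t1 + m


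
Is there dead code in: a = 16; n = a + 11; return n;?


a is read by n's definition; n is returned
No dead code


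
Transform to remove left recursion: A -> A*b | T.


Left-recursive alternatives: A*b; non-recursive: T
Introduce A': A -> TA', A' -> *bA' | ε


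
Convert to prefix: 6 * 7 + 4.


left-to-right (same/higher precedence on left): tree is (+ (* 6 7) 4)
Prefix: + * 6 7 4


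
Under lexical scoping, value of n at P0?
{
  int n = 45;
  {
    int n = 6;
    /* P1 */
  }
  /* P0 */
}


n declared in the same block as P0
n = 45


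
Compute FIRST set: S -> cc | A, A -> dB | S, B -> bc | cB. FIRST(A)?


Per alternative of A: FIRST(dB) = {d}; FIRST(S) = {c, d}
FIRST(A) = {c, d}


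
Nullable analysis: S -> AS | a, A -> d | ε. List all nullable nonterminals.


A nonterminal is nullable iff some alternative derives ε (directly, or every symbol in it is nullable)
Nullable: {A}


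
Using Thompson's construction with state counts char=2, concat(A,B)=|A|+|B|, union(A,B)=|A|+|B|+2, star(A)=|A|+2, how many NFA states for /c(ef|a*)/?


Syntax tree has 4 char leaf(s), 1 union(s), 1 star(s)
chars contribute 4×2 = 8; each union adds +2; each star adds +2
Total: 8 + 2 + 2 = 12 states


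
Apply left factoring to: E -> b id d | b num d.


Common prefix: 'b'
Factored: E -> b E', E' -> id d | num d


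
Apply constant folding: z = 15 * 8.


15 * 8 = 120 at compile time
Optimized: z = 120


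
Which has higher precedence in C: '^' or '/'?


'/' is multiplicative (level 10); '^' is bitwise XOR (level 4)
Higher level binds tighter
'/' has higher precedence than '^'


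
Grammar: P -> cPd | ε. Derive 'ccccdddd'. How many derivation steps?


Derivation: P => cPd => ccPdd => cccPddd => ccccPdddd => ccccdddd
Steps: 5


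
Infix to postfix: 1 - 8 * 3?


* has higher precedence, evaluate 8*3 first
Postfix: 1 8 3 * -


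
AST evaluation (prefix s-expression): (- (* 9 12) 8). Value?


Evaluate inner: (* 9 12) = 108
Evaluate root: (- 108 8) = 100
Result: 100


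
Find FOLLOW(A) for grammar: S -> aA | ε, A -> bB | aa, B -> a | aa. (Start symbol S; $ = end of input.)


$ ∈ FOLLOW(S). For each A -> αBβ: add FIRST(β)\{ε} to FOLLOW(B); if β nullable, add FOLLOW(A).
FOLLOW(A) = {$}


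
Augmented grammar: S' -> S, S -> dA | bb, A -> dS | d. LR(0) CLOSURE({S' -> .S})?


Start: S' -> .S
For each item with dot before a nonterminal B, add B -> .γ for every B-production
Closure: [S' -> .S, S -> .dA, S -> .bb]


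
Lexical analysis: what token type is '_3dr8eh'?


Pattern: letter/underscore followed by alphanumerics, not a keyword
Type: IDENTIFIER


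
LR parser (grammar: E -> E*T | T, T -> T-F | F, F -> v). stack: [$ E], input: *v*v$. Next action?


shift '*' to continue E -> E*T
Action: shift


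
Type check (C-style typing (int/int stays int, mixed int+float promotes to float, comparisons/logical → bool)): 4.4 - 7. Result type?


Operand types: float - int
Rule: mixed int/float promotes to float; int/int stays int
Result type: float


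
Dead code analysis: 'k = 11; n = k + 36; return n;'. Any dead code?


k is read by n's definition; n is returned
No dead code


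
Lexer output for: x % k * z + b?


Scan left to right, longest-match per lexeme
Tokens: ID(x), OP(%), ID(k), OP(*), ID(z), OP(+), ID(b)


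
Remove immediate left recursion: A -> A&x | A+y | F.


Left-recursive alternatives: A&x, A+y; non-recursive: F
Introduce A': A -> FA', A' -> &xA' | +yA' | ε


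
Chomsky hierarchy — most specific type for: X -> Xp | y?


Left-linear: every RHS is a terminal or one nonterminal followed by a terminal
Classification: Type 3 (Regular)


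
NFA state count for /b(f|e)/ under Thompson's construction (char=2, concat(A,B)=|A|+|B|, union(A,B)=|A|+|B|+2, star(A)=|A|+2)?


Syntax tree has 3 char leaf(s), 1 union(s), 0 star(s)
chars contribute 3×2 = 6; each union adds +2; each star adds +2
Total: 6 + 2 + 0 = 8 states


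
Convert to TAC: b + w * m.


Break into single-operator statements:
t1 = w * m
t2 = b + t1


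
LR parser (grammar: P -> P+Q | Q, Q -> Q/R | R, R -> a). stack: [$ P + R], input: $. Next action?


'R' (not preceded by Q/) is the handle for Q -> R
Action: reduce (Q -> R)


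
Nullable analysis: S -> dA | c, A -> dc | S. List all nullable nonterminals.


A nonterminal is nullable iff some alternative derives ε (directly, or every symbol in it is nullable)
Nullable: {}


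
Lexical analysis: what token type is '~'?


Pattern: operator symbol
Type: OPERATOR


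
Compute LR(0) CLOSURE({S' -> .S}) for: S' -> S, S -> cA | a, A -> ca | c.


Start: S' -> .S
For each item with dot before a nonterminal B, add B -> .γ for every B-production
Closure: [S' -> .S, S -> .cA, S -> .a]


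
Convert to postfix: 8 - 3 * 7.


* has higher precedence, evaluate 3*7 first
Postfix: 8 3 7 * -


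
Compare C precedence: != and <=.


'<=' is relational (level 7); '!=' is equality (level 6)
Higher level binds tighter
'<=' has higher precedence than '!='


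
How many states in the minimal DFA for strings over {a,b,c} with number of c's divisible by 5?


Track (count of c) mod 5: states 0..4, accept at 0
Minimal DFA: 5 states


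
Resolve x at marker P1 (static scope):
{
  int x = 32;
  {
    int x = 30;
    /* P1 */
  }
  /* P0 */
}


x declared in the same block as P1
x = 30


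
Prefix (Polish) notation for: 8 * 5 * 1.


left-to-right (same/higher precedence on left): tree is (* (* 8 5) 1)
Prefix: * * 8 5 1


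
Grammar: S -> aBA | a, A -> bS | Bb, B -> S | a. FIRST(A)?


Per alternative of A: FIRST(bS) = {b}; FIRST(Bb) = {a}
FIRST(A) = {a, b}


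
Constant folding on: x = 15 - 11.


15 - 11 = 4 at compile time
Optimized: x = 4


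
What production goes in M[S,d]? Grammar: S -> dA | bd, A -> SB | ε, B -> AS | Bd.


For [S, d]: 'd' ∈ FIRST(dA)
Entry: S -> dA


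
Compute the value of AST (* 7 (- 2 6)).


Evaluate inner: (- 2 6) = -4
Evaluate root: (* 7 -4) = -28
Result: -28


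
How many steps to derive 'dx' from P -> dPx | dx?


Derivation: P => dx
Steps: 1


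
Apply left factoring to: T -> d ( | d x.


Common prefix: 'd'
Factored: T -> d T', T' -> ( | x


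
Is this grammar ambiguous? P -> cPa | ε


balanced c^n…a^n: each string has a unique parse
Unambiguous


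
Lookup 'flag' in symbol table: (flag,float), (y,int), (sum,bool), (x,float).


Lookup 'flag' → type float


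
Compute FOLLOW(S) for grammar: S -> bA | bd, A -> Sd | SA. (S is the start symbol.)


$ ∈ FOLLOW(S). For each A -> αBβ: add FIRST(β)\{ε} to FOLLOW(B); if β nullable, add FOLLOW(A).
FOLLOW(S) = {$, b, d}


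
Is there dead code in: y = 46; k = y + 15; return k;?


y is read by k's definition; k is returned
No dead code


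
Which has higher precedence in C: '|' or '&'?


'&' is bitwise AND (level 5); '|' is bitwise OR (level 3)
Higher level binds tighter
'&' has higher precedence than '|'


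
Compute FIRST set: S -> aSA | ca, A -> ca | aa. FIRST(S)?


Per alternative of S: FIRST(aSA) = {a}; FIRST(ca) = {c}
FIRST(S) = {a, c}


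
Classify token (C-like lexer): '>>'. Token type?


Pattern: operator symbol
Type: OPERATOR


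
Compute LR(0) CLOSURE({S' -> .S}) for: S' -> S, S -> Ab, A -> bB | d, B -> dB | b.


Start: S' -> .S
For each item with dot before a nonterminal B, add B -> .γ for every B-production
Closure: [S' -> .S, S -> .Ab, A -> .bB, A -> .d]


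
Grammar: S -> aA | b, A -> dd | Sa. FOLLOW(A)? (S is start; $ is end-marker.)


$ ∈ FOLLOW(S). For each A -> αBβ: add FIRST(β)\{ε} to FOLLOW(B); if β nullable, add FOLLOW(A).
FOLLOW(A) = {$, a}


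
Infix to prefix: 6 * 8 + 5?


left-to-right (same/higher precedence on left): tree is (+ (* 6 8) 5)
Prefix: + * 6 8 5


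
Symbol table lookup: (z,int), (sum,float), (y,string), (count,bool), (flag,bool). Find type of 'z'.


Lookup 'z' → type int


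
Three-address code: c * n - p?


Break into single-operator statements:
t1 = c * n
t2 = t1 - p


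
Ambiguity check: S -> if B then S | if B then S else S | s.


dangling else: 'if B then if B then s else s' parses two ways
Ambiguous


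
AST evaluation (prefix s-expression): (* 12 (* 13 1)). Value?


Evaluate inner: (* 13 1) = 13
Evaluate root: (* 12 13) = 156
Result: 156


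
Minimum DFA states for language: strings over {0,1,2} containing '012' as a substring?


KMP-style automaton: 3 progress states + 1 absorbing accept = 4
Minimal DFA: 4 states


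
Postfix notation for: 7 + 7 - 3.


Left to right (same or higher precedence on left)
Postfix: 7 7 + 3 -


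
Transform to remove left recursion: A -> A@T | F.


Left-recursive alternatives: A@T; non-recursive: F
Introduce A': A -> FA', A' -> @TA' | ε


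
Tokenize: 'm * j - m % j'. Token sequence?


Scan left to right, longest-match per lexeme
Tokens: ID(m), OP(*), ID(j), OP(-), ID(m), OP(%), ID(j)


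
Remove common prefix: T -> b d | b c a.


Common prefix: 'b'
Factored: T -> b T', T' -> d | c a


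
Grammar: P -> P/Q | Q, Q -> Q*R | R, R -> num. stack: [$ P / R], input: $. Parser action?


'R' (not preceded by Q*) is the handle for Q -> R
Action: reduce (Q -> R)


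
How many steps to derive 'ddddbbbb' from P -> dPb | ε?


Derivation: P => dPb => ddPbb => dddPbbb => ddddPbbbb => ddddbbbb
Steps: 5


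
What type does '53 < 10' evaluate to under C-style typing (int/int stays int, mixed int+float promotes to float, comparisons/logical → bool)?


Operand types: int < int
Rule: comparison yields bool
Result type: bool


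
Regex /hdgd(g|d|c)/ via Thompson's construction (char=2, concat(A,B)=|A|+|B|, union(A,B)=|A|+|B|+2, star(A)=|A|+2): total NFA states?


Syntax tree has 7 char leaf(s), 2 union(s), 0 star(s)
chars contribute 7×2 = 14; each union adds +2; each star adds +2
Total: 14 + 4 + 0 = 18 states


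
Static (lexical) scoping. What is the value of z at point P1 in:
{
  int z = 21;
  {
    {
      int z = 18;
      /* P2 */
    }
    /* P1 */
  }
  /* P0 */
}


P1's block does not declare z; resolves to the enclosing declaration at depth 0
z = 21


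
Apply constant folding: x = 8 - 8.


8 - 8 = 0 at compile time
Optimized: x = 0


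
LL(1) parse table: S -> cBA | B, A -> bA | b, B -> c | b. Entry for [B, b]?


For [B, b]: 'b' ∈ FIRST(b)
Entry: B -> b


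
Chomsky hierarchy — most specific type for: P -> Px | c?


Left-linear: every RHS is a terminal or one nonterminal followed by a terminal
Classification: Type 3 (Regular)


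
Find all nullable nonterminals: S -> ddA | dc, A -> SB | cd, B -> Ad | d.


A nonterminal is nullable iff some alternative derives ε (directly, or every symbol in it is nullable)
Nullable: {}


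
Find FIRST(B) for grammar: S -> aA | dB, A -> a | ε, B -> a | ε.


Per alternative of B: FIRST(a) = {a}; FIRST(ε) = {ε}
FIRST(B) = {a, ε}


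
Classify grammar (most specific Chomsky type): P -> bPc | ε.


Single nonterminal LHS, but b^n c^n is not regular
Classification: Type 2 (Context-Free)


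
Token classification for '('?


Pattern: delimiter/punctuation
Type: PUNCTUATION


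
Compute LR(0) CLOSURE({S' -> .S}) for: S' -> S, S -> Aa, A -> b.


Start: S' -> .S
For each item with dot before a nonterminal B, add B -> .γ for every B-production
Closure: [S' -> .S, S -> .Aa, A -> .b]


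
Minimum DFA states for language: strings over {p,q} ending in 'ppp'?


Track the longest suffix of input matching a prefix of 'ppp': 4 classes (prefixes of length 0..3)
Minimal DFA: 4 states


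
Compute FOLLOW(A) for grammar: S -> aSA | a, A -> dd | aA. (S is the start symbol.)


$ ∈ FOLLOW(S). For each A -> αBβ: add FIRST(β)\{ε} to FOLLOW(B); if β nullable, add FOLLOW(A).
FOLLOW(A) = {$, a, d}


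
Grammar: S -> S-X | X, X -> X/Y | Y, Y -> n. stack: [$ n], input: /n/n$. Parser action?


'n' on top is the handle for Y -> n
Action: reduce (Y -> n)


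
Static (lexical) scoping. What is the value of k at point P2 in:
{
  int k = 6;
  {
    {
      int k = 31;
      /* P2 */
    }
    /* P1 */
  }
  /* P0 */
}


k declared in the same block as P2
k = 31


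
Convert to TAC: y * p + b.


Break into single-operator statements:
t1 = y * p
t2 = t1 + b


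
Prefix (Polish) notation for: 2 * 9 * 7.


left-to-right (same/higher precedence on left): tree is (* (* 2 9) 7)
Prefix: * * 2 9 7


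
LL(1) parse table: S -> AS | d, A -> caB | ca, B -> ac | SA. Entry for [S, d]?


For [S, d]: 'd' ∈ FIRST(d)
Entry: S -> d


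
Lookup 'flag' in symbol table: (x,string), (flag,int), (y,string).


Lookup 'flag' → type int


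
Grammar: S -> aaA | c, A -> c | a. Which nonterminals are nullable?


A nonterminal is nullable iff some alternative derives ε (directly, or every symbol in it is nullable)
Nullable: {}


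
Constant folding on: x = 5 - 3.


5 - 3 = 2 at compile time
Optimized: x = 2


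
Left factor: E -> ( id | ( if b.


Common prefix: '('
Factored: E -> ( E', E' -> id | if b


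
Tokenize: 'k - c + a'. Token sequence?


Scan left to right, longest-match per lexeme
Tokens: ID(k), OP(-), ID(c), OP(+), ID(a)


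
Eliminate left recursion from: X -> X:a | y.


Left-recursive alternatives: X:a; non-recursive: y
Introduce X': X -> yX', X' -> :aX' | ε


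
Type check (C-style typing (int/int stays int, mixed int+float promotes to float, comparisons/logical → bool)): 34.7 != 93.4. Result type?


Operand types: float != float
Rule: comparison yields bool
Result type: bool


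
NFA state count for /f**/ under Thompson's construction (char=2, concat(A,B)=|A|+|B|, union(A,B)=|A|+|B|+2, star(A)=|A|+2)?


Syntax tree has 1 char leaf(s), 0 union(s), 2 star(s)
chars contribute 1×2 = 2; each union adds +2; each star adds +2
Total: 2 + 0 + 4 = 6 states


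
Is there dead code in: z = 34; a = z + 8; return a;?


z is read by a's definition; a is returned
No dead code


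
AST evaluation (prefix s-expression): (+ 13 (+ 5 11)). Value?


Evaluate inner: (+ 5 11) = 16
Evaluate root: (+ 13 16) = 29
Result: 29


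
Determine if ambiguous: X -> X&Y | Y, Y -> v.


precedence layered via separate nonterminal Y: deterministic
Unambiguous


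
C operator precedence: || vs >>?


'>>' is shift (level 8); '||' is logical OR (level 1)
Higher level binds tighter
'>>' has higher precedence than '||'


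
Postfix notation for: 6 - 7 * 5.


* has higher precedence, evaluate 7*5 first
Postfix: 6 7 5 * -


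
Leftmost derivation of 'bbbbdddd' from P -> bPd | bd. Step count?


Derivation: P => bPd => bbPdd => bbbPddd => bbbbdddd
Steps: 4


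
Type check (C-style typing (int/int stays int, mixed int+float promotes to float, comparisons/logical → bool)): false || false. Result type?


Operand types: bool || bool
Rule: logical operators take bool operands and yield bool
Result type: bool


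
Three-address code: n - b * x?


Break into single-operator statements:
t1 = b * x
t2 = n - t1


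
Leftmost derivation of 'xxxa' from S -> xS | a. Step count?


Derivation: S => xS => xxS => xxxS => xxxa
Steps: 4


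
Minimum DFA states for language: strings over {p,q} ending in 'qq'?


Track the longest suffix of input matching a prefix of 'qq': 3 classes (prefixes of length 0..2)
Minimal DFA: 3 states


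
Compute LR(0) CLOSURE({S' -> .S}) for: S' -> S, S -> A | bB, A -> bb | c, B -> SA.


Start: S' -> .S
For each item with dot before a nonterminal B, add B -> .γ for every B-production
Closure: [S' -> .S, S -> .A, S -> .bB, A -> .bb, A -> .c]


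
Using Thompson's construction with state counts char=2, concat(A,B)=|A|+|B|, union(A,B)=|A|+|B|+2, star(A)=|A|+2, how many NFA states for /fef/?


Syntax tree has 3 char leaf(s), 0 union(s), 0 star(s)
chars contribute 3×2 = 6; each union adds +2; each star adds +2
Total: 6 + 0 + 0 = 6 states


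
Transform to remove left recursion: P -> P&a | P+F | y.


Left-recursive alternatives: P&a, P+F; non-recursive: y
Introduce P': P -> yP', P' -> &aP' | +FP' | ε


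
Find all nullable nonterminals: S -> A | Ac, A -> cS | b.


A nonterminal is nullable iff some alternative derives ε (directly, or every symbol in it is nullable)
Nullable: {}


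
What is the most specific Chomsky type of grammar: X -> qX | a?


Right-linear: every RHS is a terminal or a terminal followed by one nonterminal
Classification: Type 3 (Regular)


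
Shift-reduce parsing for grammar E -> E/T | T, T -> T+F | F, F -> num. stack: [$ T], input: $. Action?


lookahead ∉ {+} so T won't extend; reduce E -> T
Action: reduce (E -> T)


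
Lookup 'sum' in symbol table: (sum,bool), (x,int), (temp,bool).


Lookup 'sum' → type bool


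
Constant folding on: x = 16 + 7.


16 + 7 = 23 at compile time
Optimized: x = 23


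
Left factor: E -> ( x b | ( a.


Common prefix: '('
Factored: E -> ( E', E' -> x b | a


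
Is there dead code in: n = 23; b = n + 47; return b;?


n is read by b's definition; b is returned
No dead code


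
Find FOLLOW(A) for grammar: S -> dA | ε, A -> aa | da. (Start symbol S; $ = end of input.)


$ ∈ FOLLOW(S). For each A -> αBβ: add FIRST(β)\{ε} to FOLLOW(B); if β nullable, add FOLLOW(A).
FOLLOW(A) = {$}


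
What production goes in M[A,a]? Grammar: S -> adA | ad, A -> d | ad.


For [A, a]: 'a' ∈ FIRST(ad)
Entry: A -> ad


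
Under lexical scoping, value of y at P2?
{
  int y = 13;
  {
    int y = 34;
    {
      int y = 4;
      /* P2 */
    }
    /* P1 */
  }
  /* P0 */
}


y declared in the same block as P2
y = 4


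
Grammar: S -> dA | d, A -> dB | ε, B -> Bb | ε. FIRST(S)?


Per alternative of S: FIRST(dA) = {d}; FIRST(d) = {d}
FIRST(S) = {d}


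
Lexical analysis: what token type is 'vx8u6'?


Pattern: letter/underscore followed by alphanumerics, not a keyword
Type: IDENTIFIER


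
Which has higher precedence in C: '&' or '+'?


'+' is additive (level 9); '&' is bitwise AND (level 5)
Higher level binds tighter
'+' has higher precedence than '&'


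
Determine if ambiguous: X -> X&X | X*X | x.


'x&x*x' has two parse trees (no precedence encoded between & and *)
Ambiguous


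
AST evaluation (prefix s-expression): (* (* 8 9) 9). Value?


Evaluate inner: (* 8 9) = 72
Evaluate root: (* 72 9) = 648
Result: 648


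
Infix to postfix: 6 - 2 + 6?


Left to right (same or higher precedence on left)
Postfix: 6 2 - 6 +


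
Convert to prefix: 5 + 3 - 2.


left-to-right (same/higher precedence on left): tree is (- (+ 5 3) 2)
Prefix: - + 5 3 2


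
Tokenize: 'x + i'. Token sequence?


Scan left to right, longest-match per lexeme
Tokens: ID(x), OP(+), ID(i)


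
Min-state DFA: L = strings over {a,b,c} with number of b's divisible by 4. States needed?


Track (count of b) mod 4: states 0..3, accept at 0
Minimal DFA: 4 states


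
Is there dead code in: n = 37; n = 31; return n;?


first assignment to n is overwritten before any read
Dead: 'n = 37'


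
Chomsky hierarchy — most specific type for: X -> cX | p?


Right-linear: every RHS is a terminal or a terminal followed by one nonterminal
Classification: Type 3 (Regular)


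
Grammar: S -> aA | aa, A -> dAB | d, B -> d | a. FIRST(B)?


Per alternative of B: FIRST(d) = {d}; FIRST(a) = {a}
FIRST(B) = {a, d}


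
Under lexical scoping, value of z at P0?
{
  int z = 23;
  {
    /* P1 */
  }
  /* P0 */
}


z declared in the same block as P0
z = 23


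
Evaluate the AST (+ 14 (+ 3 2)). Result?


Evaluate inner: (+ 3 2) = 5
Evaluate root: (+ 14 5) = 19
Result: 19


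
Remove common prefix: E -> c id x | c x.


Common prefix: 'c'
Factored: E -> c E', E' -> id x | x


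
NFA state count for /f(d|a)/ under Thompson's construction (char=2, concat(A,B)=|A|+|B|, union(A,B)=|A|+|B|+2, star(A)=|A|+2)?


Syntax tree has 3 char leaf(s), 1 union(s), 0 star(s)
chars contribute 3×2 = 6; each union adds +2; each star adds +2
Total: 6 + 2 + 0 = 8 states


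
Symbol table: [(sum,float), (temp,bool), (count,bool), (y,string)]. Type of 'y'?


Lookup 'y' → type string


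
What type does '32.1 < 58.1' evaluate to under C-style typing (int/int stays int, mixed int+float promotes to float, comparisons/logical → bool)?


Operand types: float < float
Rule: comparison yields bool
Result type: bool


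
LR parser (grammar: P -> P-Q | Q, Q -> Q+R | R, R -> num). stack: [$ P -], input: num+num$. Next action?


no handle ('P-' is not any RHS); shift 'num'
Action: shift


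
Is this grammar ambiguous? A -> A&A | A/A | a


'a&a/a' has two parse trees (no precedence encoded between & and /)
Ambiguous


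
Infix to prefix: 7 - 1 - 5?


left-to-right (same/higher precedence on left): tree is (- (- 7 1) 5)
Prefix: - - 7 1 5


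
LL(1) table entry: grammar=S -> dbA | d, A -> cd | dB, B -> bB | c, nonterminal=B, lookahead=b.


For [B, b]: 'b' ∈ FIRST(bB)
Entry: B -> bB


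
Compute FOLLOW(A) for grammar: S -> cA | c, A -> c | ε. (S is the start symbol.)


$ ∈ FOLLOW(S). For each A -> αBβ: add FIRST(β)\{ε} to FOLLOW(B); if β nullable, add FOLLOW(A).
FOLLOW(A) = {$}


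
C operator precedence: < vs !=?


'<' is relational (level 7); '!=' is equality (level 6)
Higher level binds tighter
'<' has higher precedence than '!='


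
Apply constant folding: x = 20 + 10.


20 + 10 = 30 at compile time
Optimized: x = 30


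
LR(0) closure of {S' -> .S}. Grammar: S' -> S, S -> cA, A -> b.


Start: S' -> .S
For each item with dot before a nonterminal B, add B -> .γ for every B-production
Closure: [S' -> .S, S -> .cA]


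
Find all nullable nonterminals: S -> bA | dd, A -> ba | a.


A nonterminal is nullable iff some alternative derives ε (directly, or every symbol in it is nullable)
Nullable: {}


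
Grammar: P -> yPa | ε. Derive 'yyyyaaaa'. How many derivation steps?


Derivation: P => yPa => yyPaa => yyyPaaa => yyyyPaaaa => yyyyaaaa
Steps: 5


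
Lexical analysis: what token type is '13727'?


Pattern: digits only
Type: INTEGER_LITERAL


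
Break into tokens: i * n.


Scan left to right, longest-match per lexeme
Tokens: ID(i), OP(*), ID(n)


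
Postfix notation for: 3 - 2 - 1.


Left to right (same or higher precedence on left)
Postfix: 3 2 - 1 -


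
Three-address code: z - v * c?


Break into single-operator statements:
t1 = v * c
t2 = z - t1


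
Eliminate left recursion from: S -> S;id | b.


Left-recursive alternatives: S;id; non-recursive: b
Introduce S': S -> bS', S' -> ;idS' | ε


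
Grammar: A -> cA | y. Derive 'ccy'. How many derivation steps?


Derivation: A => cA => ccA => ccy
Steps: 3


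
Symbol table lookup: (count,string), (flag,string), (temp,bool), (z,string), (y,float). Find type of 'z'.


Lookup 'z' → type string


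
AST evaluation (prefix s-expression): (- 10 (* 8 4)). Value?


Evaluate inner: (* 8 4) = 32
Evaluate root: (- 10 32) = -22
Result: -22


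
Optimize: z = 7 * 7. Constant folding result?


7 * 7 = 49 at compile time
Optimized: z = 49


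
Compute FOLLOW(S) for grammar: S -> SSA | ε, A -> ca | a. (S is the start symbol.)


$ ∈ FOLLOW(S). For each A -> αBβ: add FIRST(β)\{ε} to FOLLOW(B); if β nullable, add FOLLOW(A).
FOLLOW(S) = {$, a, c}


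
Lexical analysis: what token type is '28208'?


Pattern: digits only
Type: INTEGER_LITERAL


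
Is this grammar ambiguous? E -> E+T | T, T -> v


precedence layered via separate nonterminal T: deterministic
Unambiguous


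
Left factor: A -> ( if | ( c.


Common prefix: '('
Factored: A -> ( A', A' -> if | c


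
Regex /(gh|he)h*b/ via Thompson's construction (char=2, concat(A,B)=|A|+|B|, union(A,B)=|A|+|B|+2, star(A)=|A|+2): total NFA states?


Syntax tree has 6 char leaf(s), 1 union(s), 1 star(s)
chars contribute 6×2 = 12; each union adds +2; each star adds +2
Total: 12 + 2 + 2 = 16 states


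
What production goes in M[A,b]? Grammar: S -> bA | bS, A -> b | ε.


For [A, b]: 'b' ∈ FIRST(b)
Entry: A -> b


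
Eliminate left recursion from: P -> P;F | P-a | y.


Left-recursive alternatives: P;F, P-a; non-recursive: y
Introduce P': P -> yP', P' -> ;FP' | -aP' | ε


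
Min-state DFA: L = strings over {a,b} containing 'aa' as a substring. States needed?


KMP-style automaton: 2 progress states + 1 absorbing accept = 3
Minimal DFA: 3 states


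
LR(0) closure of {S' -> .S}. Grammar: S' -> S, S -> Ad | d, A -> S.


Start: S' -> .S
For each item with dot before a nonterminal B, add B -> .γ for every B-production
Closure: [S' -> .S, S -> .Ad, S -> .d, A -> .S]


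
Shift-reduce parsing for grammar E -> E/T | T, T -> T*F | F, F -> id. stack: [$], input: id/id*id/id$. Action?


no handle on stack; shift 'id'
Action: shift


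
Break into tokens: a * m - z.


Scan left to right, longest-match per lexeme
Tokens: ID(a), OP(*), ID(m), OP(-), ID(z)


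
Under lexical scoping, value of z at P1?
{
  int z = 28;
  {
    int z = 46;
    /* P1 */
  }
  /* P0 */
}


z declared in the same block as P1
z = 46


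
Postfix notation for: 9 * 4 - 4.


Left to right (same or higher precedence on left)
Postfix: 9 4 * 4 -


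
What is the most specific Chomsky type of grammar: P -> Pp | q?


Left-linear: every RHS is a terminal or one nonterminal followed by a terminal
Classification: Type 3 (Regular)


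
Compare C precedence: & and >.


'>' is relational (level 7); '&' is bitwise AND (level 5)
Higher level binds tighter
'>' has higher precedence than '&'


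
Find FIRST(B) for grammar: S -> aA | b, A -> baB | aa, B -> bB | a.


Per alternative of B: FIRST(bB) = {b}; FIRST(a) = {a}
FIRST(B) = {a, b}


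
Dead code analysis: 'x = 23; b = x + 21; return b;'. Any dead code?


x is read by b's definition; b is returned
No dead code


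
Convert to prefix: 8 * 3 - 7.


left-to-right (same/higher precedence on left): tree is (- (* 8 3) 7)
Prefix: - * 8 3 7


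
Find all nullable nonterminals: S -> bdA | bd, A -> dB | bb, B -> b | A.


A nonterminal is nullable iff some alternative derives ε (directly, or every symbol in it is nullable)
Nullable: {}


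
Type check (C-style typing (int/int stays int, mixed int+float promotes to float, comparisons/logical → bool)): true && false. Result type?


Operand types: bool && bool
Rule: logical operators take bool operands and yield bool
Result type: bool


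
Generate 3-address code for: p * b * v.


Break into single-operator statements:
t1 = p * b
t2 = t1 * v


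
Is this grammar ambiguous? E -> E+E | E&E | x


'x+x&x' has two parse trees (no precedence encoded between + and &)
Ambiguous


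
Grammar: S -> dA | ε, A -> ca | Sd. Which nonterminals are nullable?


A nonterminal is nullable iff some alternative derives ε (directly, or every symbol in it is nullable)
Nullable: {S}


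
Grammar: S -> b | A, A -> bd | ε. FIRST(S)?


Per alternative of S: FIRST(b) = {b}; FIRST(A) = {b, ε}
FIRST(S) = {b, ε}


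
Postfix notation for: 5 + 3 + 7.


Left to right (same or higher precedence on left)
Postfix: 5 3 + 7 +


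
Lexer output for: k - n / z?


Scan left to right, longest-match per lexeme
Tokens: ID(k), OP(-), ID(n), OP(/), ID(z)


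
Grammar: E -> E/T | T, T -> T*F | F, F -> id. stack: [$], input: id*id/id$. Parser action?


no handle on stack; shift 'id'
Action: shift


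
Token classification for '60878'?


Pattern: digits only
Type: INTEGER_LITERAL


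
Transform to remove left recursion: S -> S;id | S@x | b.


Left-recursive alternatives: S;id, S@x; non-recursive: b
Introduce S': S -> bS', S' -> ;idS' | @xS' | ε


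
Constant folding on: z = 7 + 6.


7 + 6 = 13 at compile time
Optimized: z = 13


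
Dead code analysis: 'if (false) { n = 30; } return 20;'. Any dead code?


condition is constant false, so the whole block is unreachable
Dead: 'if (false) { n = 30; }'


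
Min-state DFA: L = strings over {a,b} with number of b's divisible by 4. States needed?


Track (count of b) mod 4: states 0..3, accept at 0
Minimal DFA: 4 states


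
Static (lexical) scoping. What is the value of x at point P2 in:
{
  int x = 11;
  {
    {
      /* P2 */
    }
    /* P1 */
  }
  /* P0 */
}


P2's block does not declare x; resolves to the enclosing declaration at depth 0
x = 11


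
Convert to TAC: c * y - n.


Break into single-operator statements:
t1 = c * y
t2 = t1 - n


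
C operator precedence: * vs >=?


'*' is multiplicative (level 10); '>=' is relational (level 7)
Higher level binds tighter
'*' has higher precedence than '>='


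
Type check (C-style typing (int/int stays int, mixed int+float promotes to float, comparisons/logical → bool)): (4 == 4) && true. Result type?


Operand types: bool && bool
Rule: logical operators take bool operands and yield bool
Result type: bool


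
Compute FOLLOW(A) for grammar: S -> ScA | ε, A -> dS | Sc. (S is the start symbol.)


$ ∈ FOLLOW(S). For each A -> αBβ: add FIRST(β)\{ε} to FOLLOW(B); if β nullable, add FOLLOW(A).
FOLLOW(A) = {$, c}


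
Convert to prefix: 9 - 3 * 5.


'*' binds tighter: tree is (- 9 (* 3 5))
Prefix: - 9 * 3 5


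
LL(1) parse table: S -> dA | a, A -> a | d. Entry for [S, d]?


For [S, d]: 'd' ∈ FIRST(dA)
Entry: S -> dA


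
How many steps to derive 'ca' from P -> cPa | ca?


Derivation: P => ca
Steps: 1


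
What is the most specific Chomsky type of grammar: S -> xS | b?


Right-linear: every RHS is a terminal or a terminal followed by one nonterminal
Classification: Type 3 (Regular)


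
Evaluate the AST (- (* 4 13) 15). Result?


Evaluate inner: (* 4 13) = 52
Evaluate root: (- 52 15) = 37
Result: 37


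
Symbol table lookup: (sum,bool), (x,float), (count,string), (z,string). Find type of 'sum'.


Lookup 'sum' → type bool


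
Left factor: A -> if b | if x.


Common prefix: 'if'
Factored: A -> if A', A' -> b | x


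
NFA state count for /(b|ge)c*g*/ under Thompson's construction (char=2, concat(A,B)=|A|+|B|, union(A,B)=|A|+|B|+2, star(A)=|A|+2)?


Syntax tree has 5 char leaf(s), 1 union(s), 2 star(s)
chars contribute 5×2 = 10; each union adds +2; each star adds +2
Total: 10 + 2 + 4 = 16 states


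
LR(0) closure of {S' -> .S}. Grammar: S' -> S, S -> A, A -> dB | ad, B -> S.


Start: S' -> .S
For each item with dot before a nonterminal B, add B -> .γ for every B-production
Closure: [S' -> .S, S -> .A, A -> .dB, A -> .ad]


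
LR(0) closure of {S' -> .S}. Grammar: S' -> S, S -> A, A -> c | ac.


Start: S' -> .S
For each item with dot before a nonterminal B, add B -> .γ for every B-production
Closure: [S' -> .S, S -> .A, A -> .c, A -> .ac]


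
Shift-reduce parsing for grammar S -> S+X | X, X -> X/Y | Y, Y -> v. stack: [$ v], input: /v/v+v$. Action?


'v' on top is the handle for Y -> v
Action: reduce (Y -> v)


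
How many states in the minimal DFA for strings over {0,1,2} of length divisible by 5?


Track length mod 5: states 0..4, accept at 0
Minimal DFA: 5 states


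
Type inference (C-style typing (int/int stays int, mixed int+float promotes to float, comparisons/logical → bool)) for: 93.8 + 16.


Operand types: float + int
Rule: mixed int/float promotes to float; int/int stays int
Result type: float


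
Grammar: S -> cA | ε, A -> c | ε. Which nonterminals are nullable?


A nonterminal is nullable iff some alternative derives ε (directly, or every symbol in it is nullable)
Nullable: {A, S}
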